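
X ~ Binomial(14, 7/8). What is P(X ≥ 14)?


P(X ≥ 14) = Σ P(X=i) for i=14..14
P(X=14) = 678223072849/4398046511104
Sum = 678223072849/4398046511104

P(X ≥ 14) = 678223072849/4398046511104 ≈ 15.42%


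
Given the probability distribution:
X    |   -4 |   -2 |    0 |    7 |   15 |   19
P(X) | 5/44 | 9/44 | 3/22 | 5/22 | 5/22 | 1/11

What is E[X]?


E[X] = Σ x·P(X=x)
= (-4)×(5/44) + (-2)×(9/44) + (0)×(3/22) + (7)×(5/22) + (15)×(5/22) + (19)×(1/11)
= 129/22

E[X] = 129/22


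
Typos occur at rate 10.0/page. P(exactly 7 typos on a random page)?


Poisson(λ=10.0): P(X=7) = e^(-λ)×λ^k/k!
= e^(-10.0) × 10.0^7 / 7!
≈ 4.539992976e-05 × 10000000 / 5040 ≈ 0.090079

P(X=7) ≈ 0.090079 ≈ 9.01%


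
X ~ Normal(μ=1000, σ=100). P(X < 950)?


z = (950-1000)/100 = -0.5
P(Z < -0.5) = 0.3085

P(X < 950) ≈ 0.3085


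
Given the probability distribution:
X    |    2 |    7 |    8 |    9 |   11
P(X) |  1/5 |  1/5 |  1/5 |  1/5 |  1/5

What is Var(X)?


E[X] = 37/5
E[X²] = 319/5
Var(X) = E[X²] - (E[X])² = 319/5 - 1369/25 = 226/25

Var(X) = 226/25 ≈ 9.0400


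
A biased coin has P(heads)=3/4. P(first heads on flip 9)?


Geometric: P(X=9) = (1-p)^(k-1)×p = (1/4)^8×3/4 = 3/262144

P(X=9) = 3/262144 ≈ 0.00%


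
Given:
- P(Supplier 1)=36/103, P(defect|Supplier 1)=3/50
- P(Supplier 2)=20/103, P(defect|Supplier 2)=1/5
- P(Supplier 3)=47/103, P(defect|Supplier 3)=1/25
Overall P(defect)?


P(B) = Σ P(B|Aᵢ)×P(Aᵢ)
  3/50×36/103 = 54/2575
  1/5×20/103 = 4/103
  1/25×47/103 = 47/2575
Sum = 201/2575

P(defect) = 201/2575 ≈ 7.81%


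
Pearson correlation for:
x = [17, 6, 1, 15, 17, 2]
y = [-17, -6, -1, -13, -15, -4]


n=6, Σx=58, Σy=-56, Σxy=-784, Σx²=844, Σy²=736
r = (6×(-784) - 58×(-56))/√((6×844 - 58²)(6×736 - (-56)²))
= -1456/√(1700×1280) = -1456/√2176000 ≈ -1456/1475.1271 ≈ -0.9870

r ≈ -0.9870


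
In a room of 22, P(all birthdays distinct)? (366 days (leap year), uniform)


P(all different) = Π(366-i)/366 for i=0..21
= (366/366)×(365/366)×...×(345/366)
= 0.525249

P ≈ 0.5252 ≈ 52.52%


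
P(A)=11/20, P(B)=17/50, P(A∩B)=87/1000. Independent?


P(A)×P(B) = 187/1000
P(A∩B) = 87/1000
Not equal → NOT independent

No, not independent


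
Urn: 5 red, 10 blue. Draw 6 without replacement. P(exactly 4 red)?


Hypergeometric: C(5,4)×C(10,2)/C(15,6)
= 5×45/5005 = 45/1001

P(X=4) = 45/1001 ≈ 4.50%


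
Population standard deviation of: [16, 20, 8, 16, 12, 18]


Mean = 90/6 = 15
  (16-15)²=1
  (20-15)²=25
  (8-15)²=49
  (16-15)²=1
  (12-15)²=9
  (18-15)²=9
Σ(x-μ)² = 94
σ² = 94/6 = 47/3

σ = √(47/3) ≈ 3.9581


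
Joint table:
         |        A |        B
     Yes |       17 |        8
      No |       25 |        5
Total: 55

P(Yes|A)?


P(Yes|A) = 17/(17+25) = 17/42

P = 17/42 ≈ 40.48%


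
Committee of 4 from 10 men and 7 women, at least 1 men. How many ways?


Count by #men:
  1M,3W: C(10,1)×C(7,3)=350
  2M,2W: C(10,2)×C(7,2)=945
  3M,1W: C(10,3)×C(7,1)=840
  4M,0W: C(10,4)×C(7,0)=210
Total = 2345

2345


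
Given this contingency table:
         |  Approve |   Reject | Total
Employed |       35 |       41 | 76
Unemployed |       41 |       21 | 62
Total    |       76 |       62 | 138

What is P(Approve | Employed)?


P(Approve | Employed) = 35/(35+41) = 35/76

P(Approve|Employed) = 35/76 ≈ 46.05%


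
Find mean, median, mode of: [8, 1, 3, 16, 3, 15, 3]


Sorted: [1, 3, 3, 3, 8, 15, 16]
Mean = 49/7 = 7
Median = 3
Freq: {8: 1, 1: 1, 3: 3, 16: 1, 15: 1}
Mode: [3]

Mean=7, Median=3, Mode=3


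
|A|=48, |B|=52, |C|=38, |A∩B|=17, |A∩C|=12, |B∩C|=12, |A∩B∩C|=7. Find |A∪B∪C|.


|A∪B∪C| = 48+52+38-17-12-12+7 = 104

|A∪B∪C| = 104


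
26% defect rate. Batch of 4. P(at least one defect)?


P(all good) = (37/50)^4 = 1874161/6250000
P(≥1 defect) = 4375839/6250000

P = 4375839/6250000 ≈ 70.01%


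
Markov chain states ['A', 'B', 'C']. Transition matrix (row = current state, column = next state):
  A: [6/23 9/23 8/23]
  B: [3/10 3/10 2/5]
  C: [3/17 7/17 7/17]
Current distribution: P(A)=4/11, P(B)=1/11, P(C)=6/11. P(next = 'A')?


P(next=A) = Σᵢ P(now=i)×P(i→A)
= 4/11×6/23 + 1/11×3/10 + 6/11×3/17
= 24/253 + 3/110 + 18/187 = 9393/43010

P = 9393/43010 ≈ 0.2184


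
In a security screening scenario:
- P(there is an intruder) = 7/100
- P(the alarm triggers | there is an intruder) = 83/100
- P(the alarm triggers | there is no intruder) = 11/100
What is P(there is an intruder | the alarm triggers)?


Using Bayes' theorem:
P(A|B) = P(B|A)·P(A) / P(B)

P(the alarm triggers) = 83/100 × 7/100 + 11/100 × 93/100
= 581/10000 + 1023/10000 = 401/2500

P(there is an intruder|the alarm triggers) = (581/10000) / (401/2500) = 581/1604

P(there is an intruder|the alarm triggers) = 581/1604 ≈ 36.22%


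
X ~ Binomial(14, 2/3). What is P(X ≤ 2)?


P(X ≤ 2) = Σ P(X=i) for i=0..2
P(X=0) = 1/4782969
P(X=1) = 28/4782969
P(X=2) = 364/4782969
Sum = 131/1594323

P(X ≤ 2) = 131/1594323 ≈ 0.01%


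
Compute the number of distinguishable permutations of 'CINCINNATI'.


Letters: 10, freq: {'C': 2, 'I': 3, 'N': 3, 'A': 1, 'T': 1}
10!/(2!×3!×3!×1!×1!) = 3628800/72 = 50400

50400


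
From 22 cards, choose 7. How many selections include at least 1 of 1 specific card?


Complement: C(22,7) - C(21,7) = 170544 - 116280 = 54264

54264


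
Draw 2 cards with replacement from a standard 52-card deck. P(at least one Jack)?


P(not a Jack) = 48/52 = 12/13
P(none in 2 draws) = (12/13)^2 = 144/169
P(≥1 Jack) = 1 - 144/169 = 25/169

P = 25/169 ≈ 14.79%


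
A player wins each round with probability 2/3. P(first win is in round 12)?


Geometric: P(X=12) = (1-p)^(k-1)×p = (1/3)^11×2/3 = 2/531441

P(X=12) = 2/531441 ≈ 0.00%


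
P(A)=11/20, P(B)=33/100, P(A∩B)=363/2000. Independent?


P(A)×P(B) = 363/2000
P(A∩B) = 363/2000
Equal ✓ → Independent

Yes, independent


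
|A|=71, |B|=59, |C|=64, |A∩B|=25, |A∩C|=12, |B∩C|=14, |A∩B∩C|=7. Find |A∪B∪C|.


|A∪B∪C| = 71+59+64-25-12-14+7 = 150

|A∪B∪C| = 150


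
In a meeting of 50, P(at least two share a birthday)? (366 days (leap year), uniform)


P(all different) = Π(366-i)/366 for i=0..49
= 0.029927
P(match) = 1 - 0.029927 = 0.970073

P ≈ 0.9701 ≈ 97.01%


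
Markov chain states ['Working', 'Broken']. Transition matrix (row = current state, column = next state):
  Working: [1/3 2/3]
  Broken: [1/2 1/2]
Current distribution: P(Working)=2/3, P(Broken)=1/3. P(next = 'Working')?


P(next=Working) = Σᵢ P(now=i)×P(i→Working)
= 2/3×1/3 + 1/3×1/2
= 2/9 + 1/6 = 7/18

P = 7/18 ≈ 0.3889


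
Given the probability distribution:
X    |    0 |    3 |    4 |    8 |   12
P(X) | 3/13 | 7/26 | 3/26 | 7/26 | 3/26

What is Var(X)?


E[X] = 125/26
E[X²] = 991/26
Var(X) = E[X²] - (E[X])² = 991/26 - 15625/676 = 10141/676

Var(X) = 10141/676 ≈ 15.0015


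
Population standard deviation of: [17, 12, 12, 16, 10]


Mean = 67/5
  (17-67/5)²=324/25
  (12-67/5)²=49/25
  (12-67/5)²=49/25
  (16-67/5)²=169/25
  (10-67/5)²=289/25
Σ(x-μ)² = 176/5
σ² = (176/5)/5 = 176/25

σ = √(176/25) ≈ 2.6533


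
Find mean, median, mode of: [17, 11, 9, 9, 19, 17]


Sorted: [9, 9, 11, 17, 17, 19]
Mean = 82/6 = 41/3
Median = 14
Freq: {17: 2, 11: 1, 9: 2, 19: 1}
Mode: [9, 17]

Mean=41/3, Median=14, Mode=[9, 17]


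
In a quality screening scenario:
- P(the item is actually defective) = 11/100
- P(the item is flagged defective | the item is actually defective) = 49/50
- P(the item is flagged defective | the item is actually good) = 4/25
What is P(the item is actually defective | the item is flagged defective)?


Using Bayes' theorem:
P(A|B) = P(B|A)·P(A) / P(B)

P(the item is flagged defective) = 49/50 × 11/100 + 4/25 × 89/100
= 539/5000 + 89/625 = 1251/5000

P(the item is actually defective|the item is flagged defective) = (539/5000) / (1251/5000) = 539/1251

P(the item is actually defective|the item is flagged defective) = 539/1251 ≈ 43.09%


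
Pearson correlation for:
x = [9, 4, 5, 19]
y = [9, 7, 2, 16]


n=4, Σx=37, Σy=34, Σxy=423, Σx²=483, Σy²=390
r = (4×423 - 37×34)/√((4×483 - 37²)(4×390 - 34²))
= 434/√(563×404) = 434/√227452 ≈ 434/476.9193 ≈ 0.9100

r ≈ 0.9100


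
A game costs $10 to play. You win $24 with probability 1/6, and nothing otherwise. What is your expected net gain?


E[gain] = (24-10)×1/6 + (-10)×5/6
= 7/3 - 25/3 = -6

Expected net gain = $-6 ≈ $-6.00


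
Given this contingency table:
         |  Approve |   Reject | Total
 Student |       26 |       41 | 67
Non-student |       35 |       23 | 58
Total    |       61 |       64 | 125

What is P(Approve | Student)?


P(Approve | Student) = 26/(26+41) = 26/67

P(Approve|Student) = 26/67 ≈ 38.81%


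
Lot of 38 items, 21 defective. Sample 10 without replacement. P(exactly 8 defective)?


Hypergeometric: C(21,8)×C(17,2)/C(38,10)
= 203490×136/472733756 = 21420/365893

P(X=8) = 21420/365893 ≈ 5.85%


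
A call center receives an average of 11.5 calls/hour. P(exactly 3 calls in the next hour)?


Poisson(λ=11.5): P(X=3) = e^(-λ)×λ^k/k!
= e^(-11.5) × 11.5^3 / 3!
≈ 1.01300936e-05 × 1520.875 / 6 ≈ 0.002568

P(X=3) ≈ 0.002568 ≈ 0.26%


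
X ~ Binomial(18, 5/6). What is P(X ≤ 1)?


P(X ≤ 1) = Σ P(X=i) for i=0..1
P(X=0) = 1/101559956668416
P(X=1) = 5/5642219814912
Sum = 91/101559956668416

P(X ≤ 1) = 91/101559956668416 ≈ 0.00%


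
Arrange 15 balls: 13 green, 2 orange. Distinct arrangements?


15!/(13!×2!) = 105

105


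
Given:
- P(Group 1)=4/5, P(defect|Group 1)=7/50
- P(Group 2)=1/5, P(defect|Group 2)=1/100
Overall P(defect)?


P(B) = Σ P(B|Aᵢ)×P(Aᵢ)
  7/50×4/5 = 14/125
  1/100×1/5 = 1/500
Sum = 57/500

P(defect) = 57/500 ≈ 11.40%


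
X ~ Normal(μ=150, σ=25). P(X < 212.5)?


z = (212.5-150)/25 = 2.5
P(Z < 2.5) = 0.9938

P(X < 212.5) ≈ 0.9938


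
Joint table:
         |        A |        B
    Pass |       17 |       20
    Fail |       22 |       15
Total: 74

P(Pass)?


P(Pass) = (17+20)/74 = 37/74 = 1/2

P(Pass) = 1/2 ≈ 50.00%


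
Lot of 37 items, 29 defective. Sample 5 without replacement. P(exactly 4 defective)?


Hypergeometric: C(29,4)×C(8,1)/C(37,5)
= 23751×8/435897 = 3016/6919

P(X=4) = 3016/6919 ≈ 43.59%


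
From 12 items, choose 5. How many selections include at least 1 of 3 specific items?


Complement: C(12,5) - C(9,5) = 792 - 126 = 666

666


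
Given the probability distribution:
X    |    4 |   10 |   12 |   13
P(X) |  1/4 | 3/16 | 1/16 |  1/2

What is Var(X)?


E[X] = 81/8
E[X²] = 465/4
Var(X) = E[X²] - (E[X])² = 465/4 - 6561/64 = 879/64

Var(X) = 879/64 ≈ 13.7344


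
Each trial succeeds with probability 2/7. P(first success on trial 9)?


Geometric: P(X=9) = (1-p)^(k-1)×p = (5/7)^8×2/7 = 781250/40353607

P(X=9) = 781250/40353607 ≈ 1.94%


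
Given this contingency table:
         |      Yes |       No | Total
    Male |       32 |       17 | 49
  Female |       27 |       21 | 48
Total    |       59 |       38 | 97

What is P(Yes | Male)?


P(Yes | Male) = 32/(32+17) = 32/49

P(Yes|Male) = 32/49 ≈ 65.31%


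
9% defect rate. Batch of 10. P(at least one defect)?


P(all good) = (91/100)^10 = 38941611811810745401/100000000000000000000
P(≥1 defect) = 61058388188189254599/100000000000000000000

P = 61058388188189254599/100000000000000000000 ≈ 61.06%


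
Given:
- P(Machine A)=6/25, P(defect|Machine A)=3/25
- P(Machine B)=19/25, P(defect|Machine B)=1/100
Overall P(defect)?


P(B) = Σ P(B|Aᵢ)×P(Aᵢ)
  3/25×6/25 = 18/625
  1/100×19/25 = 19/2500
Sum = 91/2500

P(defect) = 91/2500 ≈ 3.64%


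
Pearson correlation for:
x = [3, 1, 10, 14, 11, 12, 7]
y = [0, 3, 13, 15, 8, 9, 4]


n=7, Σx=58, Σy=52, Σxy=567, Σx²=620, Σy²=564
r = (7×567 - 58×52)/√((7×620 - 58²)(7×564 - 52²))
= 953/√(976×1244) = 953/√1214144 ≈ 953/1101.8820 ≈ 0.8649

r ≈ 0.8649


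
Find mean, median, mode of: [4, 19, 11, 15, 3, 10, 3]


Sorted: [3, 3, 4, 10, 11, 15, 19]
Mean = 65/7
Median = 10
Freq: {4: 1, 19: 1, 11: 1, 15: 1, 3: 2, 10: 1}
Mode: [3]

Mean=65/7, Median=10, Mode=3


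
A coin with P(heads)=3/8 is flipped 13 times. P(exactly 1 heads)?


Binomial: P(X=1) = C(13,1)×p^1×(1-p)^12
= 13 × 3/8 × 244140625/68719476736 = 9521484375/549755813888

P(X=1) = 9521484375/549755813888 ≈ 1.73%


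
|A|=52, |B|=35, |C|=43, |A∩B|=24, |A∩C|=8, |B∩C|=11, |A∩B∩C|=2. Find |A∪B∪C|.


|A∪B∪C| = 52+35+43-24-8-11+2 = 89

|A∪B∪C| = 89


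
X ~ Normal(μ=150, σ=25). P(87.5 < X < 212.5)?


z₁=(87.5-150)/25=-2.5, z₂=(212.5-150)/25=2.5
P = Φ(2.5) - Φ(-2.5) = 0.993790 - 0.006210 = 0.987580 ≈ 0.9876

P(87.5 < X < 212.5) ≈ 0.9876


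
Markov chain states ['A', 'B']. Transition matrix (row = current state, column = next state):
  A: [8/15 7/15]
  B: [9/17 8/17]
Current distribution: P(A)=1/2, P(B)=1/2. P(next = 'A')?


P(next=A) = Σᵢ P(now=i)×P(i→A)
= 1/2×8/15 + 1/2×9/17
= 4/15 + 9/34 = 271/510

P = 271/510 ≈ 0.5314


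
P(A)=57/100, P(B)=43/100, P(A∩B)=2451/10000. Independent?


P(A)×P(B) = 2451/10000
P(A∩B) = 2451/10000
Equal ✓ → Independent

Yes, independent


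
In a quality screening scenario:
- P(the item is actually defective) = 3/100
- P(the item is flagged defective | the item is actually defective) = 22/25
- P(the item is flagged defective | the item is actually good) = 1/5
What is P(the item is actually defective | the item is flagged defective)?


Using Bayes' theorem:
P(A|B) = P(B|A)·P(A) / P(B)

P(the item is flagged defective) = 22/25 × 3/100 + 1/5 × 97/100
= 33/1250 + 97/500 = 551/2500

P(the item is actually defective|the item is flagged defective) = (33/1250) / (551/2500) = 66/551

P(the item is actually defective|the item is flagged defective) = 66/551 ≈ 11.98%


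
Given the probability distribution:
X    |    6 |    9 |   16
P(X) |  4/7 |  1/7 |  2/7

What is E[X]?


E[X] = Σ x·P(X=x)
= (6)×(4/7) + (9)×(1/7) + (16)×(2/7)
= 65/7

E[X] = 65/7


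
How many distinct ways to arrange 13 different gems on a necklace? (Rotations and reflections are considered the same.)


Free circular arrangements: rotations and reflections both identified.
(n-1)!/2 = 12!/2 = 479001600/2 = 239500800

239500800


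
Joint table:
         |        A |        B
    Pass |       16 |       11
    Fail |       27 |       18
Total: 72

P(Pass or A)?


P(Pass∨A) = P(Pass) + P(A) - P(Pass∧A)
= (27 + 43 - 16)/72 = 54/72 = 3/4

P = 3/4 ≈ 75.00%


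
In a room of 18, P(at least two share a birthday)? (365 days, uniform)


P(all different) = Π(365-i)/365 for i=0..17
= 0.653089
P(match) = 1 - 0.653089 = 0.346911

P ≈ 0.3469 ≈ 34.69%


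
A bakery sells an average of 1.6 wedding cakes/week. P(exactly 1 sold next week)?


Poisson(λ=1.6): P(X=1) = e^(-λ)×λ^k/k!
= e^(-1.6) × 1.6^1 / 1!
≈ 0.201896518 × 1.6 / 1 ≈ 0.323034

P(X=1) ≈ 0.323034 ≈ 32.30%


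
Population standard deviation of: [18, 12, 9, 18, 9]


Mean = 66/5
  (18-66/5)²=576/25
  (12-66/5)²=36/25
  (9-66/5)²=441/25
  (18-66/5)²=576/25
  (9-66/5)²=441/25
Σ(x-μ)² = 414/5
σ² = (414/5)/5 = 414/25

σ = √(414/25) ≈ 4.0694


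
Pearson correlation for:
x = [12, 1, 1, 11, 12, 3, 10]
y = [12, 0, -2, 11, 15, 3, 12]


n=7, Σx=50, Σy=51, Σxy=572, Σx²=520, Σy²=647
r = (7×572 - 50×51)/√((7×520 - 50²)(7×647 - 51²))
= 1454/√(1140×1928) = 1454/√2197920 ≈ 1454/1482.5384 ≈ 0.9808

r ≈ 0.9808


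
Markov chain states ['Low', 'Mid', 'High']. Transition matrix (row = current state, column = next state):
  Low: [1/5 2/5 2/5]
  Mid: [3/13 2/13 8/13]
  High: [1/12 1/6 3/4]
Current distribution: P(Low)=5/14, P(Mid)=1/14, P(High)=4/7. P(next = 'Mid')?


P(next=Mid) = Σᵢ P(now=i)×P(i→Mid)
= 5/14×2/5 + 1/14×2/13 + 4/7×1/6
= 1/7 + 1/91 + 2/21 = 68/273

P = 68/273 ≈ 0.2491


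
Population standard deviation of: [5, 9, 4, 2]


Mean = 20/4 = 5
  (5-5)²=0
  (9-5)²=16
  (4-5)²=1
  (2-5)²=9
Σ(x-μ)² = 26
σ² = 26/4 = 13/2

σ = √(13/2) ≈ 2.5495


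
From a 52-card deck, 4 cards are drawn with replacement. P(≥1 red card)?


P(not a red card) = 26/52 = 1/2
P(none in 4 draws) = (1/2)^4 = 1/16
P(≥1 red card) = 1 - 1/16 = 15/16

P = 15/16 ≈ 93.75%


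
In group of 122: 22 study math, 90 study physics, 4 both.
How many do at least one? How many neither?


|A∪B| = 22+90-4 = 108
Neither = 122-108 = 14

At least one: 108; Neither: 14


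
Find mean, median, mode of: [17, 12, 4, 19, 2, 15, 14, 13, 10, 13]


Sorted: [2, 4, 10, 12, 13, 13, 14, 15, 17, 19]
Mean = 119/10
Median = 13
Freq: {17: 1, 12: 1, 4: 1, 19: 1, 2: 1, 15: 1, 14: 1, 13: 2, 10: 1}
Mode: [13]

Mean=119/10, Median=13, Mode=13


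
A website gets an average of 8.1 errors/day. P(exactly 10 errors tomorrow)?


Poisson(λ=8.1): P(X=10) = e^(-λ)×λ^k/k!
= e^(-8.1) × 8.1^10 / 10!
≈ 0.0003035391381 × 1215766545.91 / 3628800 ≈ 0.101696

P(X=10) ≈ 0.101696 ≈ 10.17%


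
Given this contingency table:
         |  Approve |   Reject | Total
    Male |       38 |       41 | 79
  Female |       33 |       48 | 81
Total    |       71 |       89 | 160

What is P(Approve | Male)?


P(Approve | Male) = 38/(38+41) = 38/79

P(Approve|Male) = 38/79 ≈ 48.10%


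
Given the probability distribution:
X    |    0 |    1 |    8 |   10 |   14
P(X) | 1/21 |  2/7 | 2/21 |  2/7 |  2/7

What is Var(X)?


E[X] = 166/21
E[X²] = 1910/21
Var(X) = E[X²] - (E[X])² = 1910/21 - 27556/441 = 12554/441

Var(X) = 12554/441 ≈ 28.4671


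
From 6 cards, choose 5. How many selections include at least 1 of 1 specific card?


Complement: C(6,5) - C(5,5) = 6 - 1 = 5

5


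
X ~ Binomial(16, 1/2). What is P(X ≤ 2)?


P(X ≤ 2) = Σ P(X=i) for i=0..2
P(X=0) = 1/65536
P(X=1) = 1/4096
P(X=2) = 15/8192
Sum = 137/65536

P(X ≤ 2) = 137/65536 ≈ 0.21%


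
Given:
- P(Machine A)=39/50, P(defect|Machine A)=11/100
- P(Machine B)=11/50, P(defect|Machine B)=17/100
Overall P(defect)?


P(B) = Σ P(B|Aᵢ)×P(Aᵢ)
  11/100×39/50 = 429/5000
  17/100×11/50 = 187/5000
Sum = 77/625

P(defect) = 77/625 ≈ 12.32%


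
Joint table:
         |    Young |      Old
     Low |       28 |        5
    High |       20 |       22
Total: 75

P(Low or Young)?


P(Low∨Young) = P(Low) + P(Young) - P(Low∧Young)
= (33 + 48 - 28)/75 = 53/75

P = 53/75 ≈ 70.67%


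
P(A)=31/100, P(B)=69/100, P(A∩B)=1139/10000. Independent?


P(A)×P(B) = 2139/10000
P(A∩B) = 1139/10000
Not equal → NOT independent

No, not independent


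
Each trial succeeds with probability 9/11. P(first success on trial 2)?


Geometric: P(X=2) = (1-p)^(k-1)×p = (2/11)^1×9/11 = 18/121

P(X=2) = 18/121 ≈ 14.88%


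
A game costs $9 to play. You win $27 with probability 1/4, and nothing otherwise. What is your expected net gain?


E[gain] = (27-9)×1/4 + (-9)×3/4
= 9/2 - 27/4 = -9/4

Expected net gain = $-9/4 ≈ $-2.25


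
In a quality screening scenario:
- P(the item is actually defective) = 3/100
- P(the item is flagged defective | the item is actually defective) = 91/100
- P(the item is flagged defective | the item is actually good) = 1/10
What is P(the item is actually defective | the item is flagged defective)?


Using Bayes' theorem:
P(A|B) = P(B|A)·P(A) / P(B)

P(the item is flagged defective) = 91/100 × 3/100 + 1/10 × 97/100
= 273/10000 + 97/1000 = 1243/10000

P(the item is actually defective|the item is flagged defective) = (273/10000) / (1243/10000) = 273/1243

P(the item is actually defective|the item is flagged defective) = 273/1243 ≈ 21.96%


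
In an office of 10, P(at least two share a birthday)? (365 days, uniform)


P(all different) = Π(365-i)/365 for i=0..9
= 0.883052
P(match) = 1 - 0.883052 = 0.116948

P ≈ 0.1169 ≈ 11.69%


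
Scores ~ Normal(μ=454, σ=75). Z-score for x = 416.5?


z = (x - μ)/σ = (416.5 - 454)/75 = -0.5

z = -0.5


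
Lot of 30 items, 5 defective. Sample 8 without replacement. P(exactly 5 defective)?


Hypergeometric: C(5,5)×C(25,3)/C(30,8)
= 1×2300/5852925 = 4/10179

P(X=5) = 4/10179 ≈ 0.04%


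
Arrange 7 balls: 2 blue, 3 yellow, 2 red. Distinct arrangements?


7!/(2!×3!×2!) = 210

210


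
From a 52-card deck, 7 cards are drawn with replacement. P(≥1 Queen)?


P(not a Queen) = 48/52 = 12/13
P(none in 7 draws) = (12/13)^7 = 35831808/62748517
P(≥1 Queen) = 1 - 35831808/62748517 = 26916709/62748517

P = 26916709/62748517 ≈ 42.90%


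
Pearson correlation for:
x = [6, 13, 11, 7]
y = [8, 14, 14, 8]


n=4, Σx=37, Σy=44, Σxy=440, Σx²=375, Σy²=520
r = (4×440 - 37×44)/√((4×375 - 37²)(4×520 - 44²))
= 132/√(131×144) = 132/√18864 ≈ 132/137.3463 ≈ 0.9611

r ≈ 0.9611


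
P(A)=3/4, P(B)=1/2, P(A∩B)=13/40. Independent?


P(A)×P(B) = 3/8
P(A∩B) = 13/40
Not equal → NOT independent

No, not independent


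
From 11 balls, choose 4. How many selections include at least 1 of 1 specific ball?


Complement: C(11,4) - C(10,4) = 330 - 210 = 120

120


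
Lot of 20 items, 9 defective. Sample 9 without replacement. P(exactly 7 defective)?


Hypergeometric: C(9,7)×C(11,2)/C(20,9)
= 36×55/167960 = 99/8398

P(X=7) = 99/8398 ≈ 1.18%


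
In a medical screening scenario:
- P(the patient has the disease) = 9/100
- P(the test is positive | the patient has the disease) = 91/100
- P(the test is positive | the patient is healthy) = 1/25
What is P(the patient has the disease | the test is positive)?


Using Bayes' theorem:
P(A|B) = P(B|A)·P(A) / P(B)

P(the test is positive) = 91/100 × 9/100 + 1/25 × 91/100
= 819/10000 + 91/2500 = 1183/10000

P(the patient has the disease|the test is positive) = (819/10000) / (1183/10000) = 9/13

P(the patient has the disease|the test is positive) = 9/13 ≈ 69.23%


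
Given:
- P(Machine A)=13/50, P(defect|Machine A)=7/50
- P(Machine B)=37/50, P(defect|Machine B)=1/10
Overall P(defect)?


P(B) = Σ P(B|Aᵢ)×P(Aᵢ)
  7/50×13/50 = 91/2500
  1/10×37/50 = 37/500
Sum = 69/625

P(defect) = 69/625 ≈ 11.04%


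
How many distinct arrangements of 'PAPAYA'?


Letters: 6, freq: {'P': 2, 'A': 3, 'Y': 1}
6!/(2!×3!×1!) = 720/12 = 60

60


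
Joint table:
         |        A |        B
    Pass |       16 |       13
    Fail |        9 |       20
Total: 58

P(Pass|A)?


P(Pass|A) = 16/(16+9) = 16/25

P = 16/25 ≈ 64.00%


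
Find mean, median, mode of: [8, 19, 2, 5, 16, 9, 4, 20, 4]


Sorted: [2, 4, 4, 5, 8, 9, 16, 19, 20]
Mean = 87/9 = 29/3
Median = 8
Freq: {8: 1, 19: 1, 2: 1, 5: 1, 16: 1, 9: 1, 4: 2, 20: 1}
Mode: [4]

Mean=29/3, Median=8, Mode=4


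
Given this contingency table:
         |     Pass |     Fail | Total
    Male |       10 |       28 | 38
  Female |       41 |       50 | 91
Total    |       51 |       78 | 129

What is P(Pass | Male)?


P(Pass | Male) = 10/(10+28) = 10/38 = 5/19

P(Pass|Male) = 5/19 ≈ 26.32%


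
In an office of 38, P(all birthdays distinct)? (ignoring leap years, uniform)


P(all different) = Π(365-i)/365 for i=0..37
= (365/365)×(364/365)×...×(328/365)
= 0.135932

P ≈ 0.1359 ≈ 13.59%


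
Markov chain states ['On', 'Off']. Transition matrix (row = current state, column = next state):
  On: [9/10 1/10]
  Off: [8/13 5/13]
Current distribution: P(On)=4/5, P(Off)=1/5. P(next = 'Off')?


P(next=Off) = Σᵢ P(now=i)×P(i→Off)
= 4/5×1/10 + 1/5×5/13
= 2/25 + 1/13 = 51/325

P = 51/325 ≈ 0.1569


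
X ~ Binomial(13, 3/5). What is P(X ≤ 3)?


P(X ≤ 3) = Σ P(X=i) for i=0..3
P(X=0) = 8192/1220703125
P(X=1) = 159744/1220703125
P(X=2) = 1437696/1220703125
P(X=3) = 7907328/1220703125
Sum = 1902592/244140625

P(X ≤ 3) = 1902592/244140625 ≈ 0.78%


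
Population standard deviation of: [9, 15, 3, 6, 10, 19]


Mean = 62/6 = 31/3
  (9-31/3)²=16/9
  (15-31/3)²=196/9
  (3-31/3)²=484/9
  (6-31/3)²=169/9
  (10-31/3)²=1/9
  (19-31/3)²=676/9
Σ(x-μ)² = 514/3
σ² = (514/3)/6 = 257/9

σ = √(257/9) ≈ 5.3437


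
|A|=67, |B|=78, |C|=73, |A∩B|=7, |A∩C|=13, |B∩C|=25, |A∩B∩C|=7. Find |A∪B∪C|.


|A∪B∪C| = 67+78+73-7-13-25+7 = 180

|A∪B∪C| = 180


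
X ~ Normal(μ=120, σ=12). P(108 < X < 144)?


z₁=(108-120)/12=-1.0, z₂=(144-120)/12=2.0
P = Φ(2.0) - Φ(-1.0) = 0.977250 - 0.158655 = 0.818595 ≈ 0.8186

P(108 < X < 144) ≈ 0.8186


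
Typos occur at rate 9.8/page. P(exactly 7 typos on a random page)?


Poisson(λ=9.8): P(X=7) = e^(-λ)×λ^k/k!
= e^(-9.8) × 9.8^7 / 7!
≈ 5.545159943e-05 × 8681255.33247 / 5040 ≈ 0.095514

P(X=7) ≈ 0.095514 ≈ 9.55%


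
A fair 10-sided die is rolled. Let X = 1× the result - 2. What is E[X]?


E[die] = (1+10)/2 = 11/2
E[X] = 1×11/2 - 2 = 7/2

E[X] = 7/2


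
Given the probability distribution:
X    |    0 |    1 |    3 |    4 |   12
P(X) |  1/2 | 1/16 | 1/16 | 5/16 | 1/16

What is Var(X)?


E[X] = 9/4
E[X²] = 117/8
Var(X) = E[X²] - (E[X])² = 117/8 - 81/16 = 153/16

Var(X) = 153/16 ≈ 9.5625


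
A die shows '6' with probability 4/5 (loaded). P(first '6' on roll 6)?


Geometric: P(X=6) = (1-p)^(k-1)×p = (1/5)^5×4/5 = 4/15625

P(X=6) = 4/15625 ≈ 0.03%


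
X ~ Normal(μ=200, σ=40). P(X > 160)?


z = (160-200)/40 = -1.0
P(X > 160) = 1 - P(Z ≤ -1.0) = 1 - 0.1587 = 0.8413

P(X > 160) ≈ 0.8413


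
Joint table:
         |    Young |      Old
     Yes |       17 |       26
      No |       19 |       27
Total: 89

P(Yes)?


P(Yes) = (17+26)/89 = 43/89

P(Yes) = 43/89 ≈ 48.31%


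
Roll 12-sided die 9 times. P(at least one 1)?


P(no 1)^9 = (11/12)^9 = 2357947691/5159780352
P(≥1) = 1 - 2357947691/5159780352 = 2801832661/5159780352

P = 2801832661/5159780352 ≈ 54.30%


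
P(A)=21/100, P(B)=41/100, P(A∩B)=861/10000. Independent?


P(A)×P(B) = 861/10000
P(A∩B) = 861/10000
Equal ✓ → Independent

Yes, independent


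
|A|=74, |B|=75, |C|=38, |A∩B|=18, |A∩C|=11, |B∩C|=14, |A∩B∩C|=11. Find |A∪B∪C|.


|A∪B∪C| = 74+75+38-18-11-14+11 = 155

|A∪B∪C| = 155


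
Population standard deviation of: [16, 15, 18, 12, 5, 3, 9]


Mean = 78/7
  (16-78/7)²=1156/49
  (15-78/7)²=729/49
  (18-78/7)²=2304/49
  (12-78/7)²=36/49
  (5-78/7)²=1849/49
  (3-78/7)²=3249/49
  (9-78/7)²=225/49
Σ(x-μ)² = 1364/7
σ² = (1364/7)/7 = 1364/49

σ = √(1364/49) ≈ 5.2761


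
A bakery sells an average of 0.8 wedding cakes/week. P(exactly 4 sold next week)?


Poisson(λ=0.8): P(X=4) = e^(-λ)×λ^k/k!
= e^(-0.8) × 0.8^4 / 4!
≈ 0.4493289641 × 0.4096 / 24 ≈ 0.007669

P(X=4) ≈ 0.007669 ≈ 0.77%


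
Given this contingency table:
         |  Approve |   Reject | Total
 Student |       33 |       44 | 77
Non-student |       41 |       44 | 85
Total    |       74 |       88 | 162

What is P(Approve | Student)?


P(Approve | Student) = 33/(33+44) = 33/77 = 3/7

P(Approve|Student) = 3/7 ≈ 42.86%


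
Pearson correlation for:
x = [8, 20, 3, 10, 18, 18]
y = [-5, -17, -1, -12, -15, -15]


n=6, Σx=77, Σy=-65, Σxy=-1043, Σx²=1221, Σy²=909
r = (6×(-1043) - 77×(-65))/√((6×1221 - 77²)(6×909 - (-65)²))
= -1253/√(1397×1229) = -1253/√1716913 ≈ -1253/1310.3103 ≈ -0.9563

r ≈ -0.9563


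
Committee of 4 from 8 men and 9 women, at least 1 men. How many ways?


Count by #men:
  1M,3W: C(8,1)×C(9,3)=672
  2M,2W: C(8,2)×C(9,2)=1008
  3M,1W: C(8,3)×C(9,1)=504
  4M,0W: C(8,4)×C(9,0)=70
Total = 2254

2254


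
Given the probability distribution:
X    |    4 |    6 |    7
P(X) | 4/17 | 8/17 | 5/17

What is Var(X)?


E[X] = 99/17
E[X²] = 597/17
Var(X) = E[X²] - (E[X])² = 597/17 - 9801/289 = 348/289

Var(X) = 348/289 ≈ 1.2042


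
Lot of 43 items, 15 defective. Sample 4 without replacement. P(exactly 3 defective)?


Hypergeometric: C(15,3)×C(28,1)/C(43,4)
= 455×28/123410 = 182/1763

P(X=3) = 182/1763 ≈ 10.32%


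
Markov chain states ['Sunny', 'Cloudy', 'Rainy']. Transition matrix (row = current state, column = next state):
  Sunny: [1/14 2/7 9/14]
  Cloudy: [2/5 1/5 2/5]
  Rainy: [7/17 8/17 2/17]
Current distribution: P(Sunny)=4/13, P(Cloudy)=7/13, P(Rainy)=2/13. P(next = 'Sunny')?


P(next=Sunny) = Σᵢ P(now=i)×P(i→Sunny)
= 4/13×1/14 + 7/13×2/5 + 2/13×7/17
= 2/91 + 14/65 + 14/221 = 2326/7735

P = 2326/7735 ≈ 0.3007


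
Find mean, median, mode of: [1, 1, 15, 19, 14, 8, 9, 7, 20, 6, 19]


Sorted: [1, 1, 6, 7, 8, 9, 14, 15, 19, 19, 20]
Mean = 119/11
Median = 9
Freq: {1: 2, 15: 1, 19: 2, 14: 1, 8: 1, 9: 1, 7: 1, 20: 1, 6: 1}
Mode: [1, 19]

Mean=119/11, Median=9, Mode=[1, 19]


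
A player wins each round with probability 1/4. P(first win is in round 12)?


Geometric: P(X=12) = (1-p)^(k-1)×p = (3/4)^11×1/4 = 177147/16777216

P(X=12) = 177147/16777216 ≈ 1.06%


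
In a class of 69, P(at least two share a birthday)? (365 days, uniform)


P(all different) = Π(365-i)/365 for i=0..68
= 0.001036
P(match) = 1 - 0.001036 = 0.998964

P ≈ 0.9990 ≈ 99.90%


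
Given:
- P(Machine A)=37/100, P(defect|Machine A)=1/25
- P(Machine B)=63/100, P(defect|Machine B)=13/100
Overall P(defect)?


P(B) = Σ P(B|Aᵢ)×P(Aᵢ)
  1/25×37/100 = 37/2500
  13/100×63/100 = 819/10000
Sum = 967/10000

P(defect) = 967/10000 ≈ 9.67%


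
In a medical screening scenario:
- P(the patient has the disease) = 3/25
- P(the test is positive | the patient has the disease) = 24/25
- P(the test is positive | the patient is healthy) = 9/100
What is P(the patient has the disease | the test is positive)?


Using Bayes' theorem:
P(A|B) = P(B|A)·P(A) / P(B)

P(the test is positive) = 24/25 × 3/25 + 9/100 × 22/25
= 72/625 + 99/1250 = 243/1250

P(the patient has the disease|the test is positive) = (72/625) / (243/1250) = 16/27

P(the patient has the disease|the test is positive) = 16/27 ≈ 59.26%


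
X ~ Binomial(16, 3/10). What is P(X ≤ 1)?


P(X ≤ 1) = Σ P(X=i) for i=0..1
P(X=0) = 33232930569601/10000000000000000
P(X=1) = 14242684529829/625000000000000
Sum = 52223176609373/2000000000000000

P(X ≤ 1) = 52223176609373/2000000000000000 ≈ 2.61%


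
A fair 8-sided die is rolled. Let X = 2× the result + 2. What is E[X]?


E[die] = (1+8)/2 = 9/2
E[X] = 2×9/2 + 2 = 11

E[X] = 11


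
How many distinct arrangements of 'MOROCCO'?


Letters: 7, freq: {'M': 1, 'O': 3, 'R': 1, 'C': 2}
7!/(1!×3!×1!×2!) = 5040/12 = 420

420


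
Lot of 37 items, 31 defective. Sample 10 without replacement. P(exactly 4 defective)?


Hypergeometric: C(31,4)×C(6,6)/C(37,10)
= 31465×1/348330136 = 5/55352

P(X=4) = 5/55352 ≈ 0.01%


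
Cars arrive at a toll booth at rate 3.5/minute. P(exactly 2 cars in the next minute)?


Poisson(λ=3.5): P(X=2) = e^(-λ)×λ^k/k!
= e^(-3.5) × 3.5^2 / 2!
≈ 0.03019738342 × 12.25 / 2 ≈ 0.184959

P(X=2) ≈ 0.184959 ≈ 18.50%


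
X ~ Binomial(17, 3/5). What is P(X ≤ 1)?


P(X ≤ 1) = Σ P(X=i) for i=0..1
P(X=0) = 131072/762939453125
P(X=1) = 3342336/762939453125
Sum = 3473408/762939453125

P(X ≤ 1) = 3473408/762939453125 ≈ 0.00%


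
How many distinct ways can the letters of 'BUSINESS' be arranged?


Letters: 8, freq: {'B': 1, 'U': 1, 'S': 3, 'I': 1, 'N': 1, 'E': 1}
8!/(1!×1!×3!×1!×1!×1!) = 40320/6 = 6720

6720


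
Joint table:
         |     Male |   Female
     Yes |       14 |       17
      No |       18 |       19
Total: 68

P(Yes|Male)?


P(Yes|Male) = 14/(14+18) = 14/32 = 7/16

P = 7/16 ≈ 43.75%


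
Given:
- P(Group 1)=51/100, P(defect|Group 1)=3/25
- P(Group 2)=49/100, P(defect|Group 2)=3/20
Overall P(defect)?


P(B) = Σ P(B|Aᵢ)×P(Aᵢ)
  3/25×51/100 = 153/2500
  3/20×49/100 = 147/2000
Sum = 1347/10000

P(defect) = 1347/10000 ≈ 13.47%


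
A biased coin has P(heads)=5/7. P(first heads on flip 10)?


Geometric: P(X=10) = (1-p)^(k-1)×p = (2/7)^9×5/7 = 2560/282475249

P(X=10) = 2560/282475249 ≈ 0.00%


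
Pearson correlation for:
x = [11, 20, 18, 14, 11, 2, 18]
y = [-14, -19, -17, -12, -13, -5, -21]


n=7, Σx=94, Σy=-101, Σxy=-1539, Σx²=1490, Σy²=1625
r = (7×(-1539) - 94×(-101))/√((7×1490 - 94²)(7×1625 - (-101)²))
= -1279/√(1594×1174) = -1279/√1871356 ≈ -1279/1367.9751 ≈ -0.9350

r ≈ -0.9350


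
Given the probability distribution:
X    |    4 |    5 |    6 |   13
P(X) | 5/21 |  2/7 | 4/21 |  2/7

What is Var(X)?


E[X] = 152/21
E[X²] = 1388/21
Var(X) = E[X²] - (E[X])² = 1388/21 - 23104/441 = 6044/441

Var(X) = 6044/441 ≈ 13.7052


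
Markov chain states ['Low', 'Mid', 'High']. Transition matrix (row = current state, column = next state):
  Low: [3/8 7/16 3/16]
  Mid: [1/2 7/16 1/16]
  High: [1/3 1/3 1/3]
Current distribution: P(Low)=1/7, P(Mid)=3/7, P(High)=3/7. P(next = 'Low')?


P(next=Low) = Σᵢ P(now=i)×P(i→Low)
= 1/7×3/8 + 3/7×1/2 + 3/7×1/3
= 3/56 + 3/14 + 1/7 = 23/56

P = 23/56 ≈ 0.4107


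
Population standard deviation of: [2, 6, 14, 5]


Mean = 27/4
  (2-27/4)²=361/16
  (6-27/4)²=9/16
  (14-27/4)²=841/16
  (5-27/4)²=49/16
Σ(x-μ)² = 315/4
σ² = (315/4)/4 = 315/16

σ = √(315/16) ≈ 4.4371


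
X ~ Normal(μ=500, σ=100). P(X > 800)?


z = (800-500)/100 = 3.0
P(X > 800) = 1 - P(Z ≤ 3.0) = 1 - 0.9987 = 0.0013

P(X > 800) ≈ 0.0013


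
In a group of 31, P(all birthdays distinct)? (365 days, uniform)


P(all different) = Π(365-i)/365 for i=0..30
= (365/365)×(364/365)×...×(335/365)
= 0.269545

P ≈ 0.2695 ≈ 26.95%


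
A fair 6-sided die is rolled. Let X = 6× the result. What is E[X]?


E[die] = (1+6)/2 = 7/2
E[X] = 6 × 7/2 = 21

E[X] = 21


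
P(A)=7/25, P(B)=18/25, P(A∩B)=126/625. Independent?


P(A)×P(B) = 126/625
P(A∩B) = 126/625
Equal ✓ → Independent

Yes, independent


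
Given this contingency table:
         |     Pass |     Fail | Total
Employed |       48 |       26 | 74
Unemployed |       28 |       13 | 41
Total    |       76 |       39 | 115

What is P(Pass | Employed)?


P(Pass | Employed) = 48/(48+26) = 48/74 = 24/37

P(Pass|Employed) = 24/37 ≈ 64.86%


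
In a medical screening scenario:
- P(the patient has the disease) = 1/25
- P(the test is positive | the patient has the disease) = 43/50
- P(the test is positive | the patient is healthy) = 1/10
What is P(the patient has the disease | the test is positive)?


Using Bayes' theorem:
P(A|B) = P(B|A)·P(A) / P(B)

P(the test is positive) = 43/50 × 1/25 + 1/10 × 24/25
= 43/1250 + 12/125 = 163/1250

P(the patient has the disease|the test is positive) = (43/1250) / (163/1250) = 43/163

P(the patient has the disease|the test is positive) = 43/163 ≈ 26.38%


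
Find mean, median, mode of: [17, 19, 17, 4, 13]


Sorted: [4, 13, 17, 17, 19]
Mean = 70/5 = 14
Median = 17
Freq: {17: 2, 19: 1, 4: 1, 13: 1}
Mode: [17]

Mean=14, Median=17, Mode=17


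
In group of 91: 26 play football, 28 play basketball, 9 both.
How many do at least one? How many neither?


|A∪B| = 26+28-9 = 45
Neither = 91-45 = 46

At least one: 45; Neither: 46


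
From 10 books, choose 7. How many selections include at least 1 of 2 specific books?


Complement: C(10,7) - C(8,7) = 120 - 8 = 112

112


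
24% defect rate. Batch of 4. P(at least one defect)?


P(all good) = (19/25)^4 = 130321/390625
P(≥1 defect) = 260304/390625

P = 260304/390625 ≈ 66.64%


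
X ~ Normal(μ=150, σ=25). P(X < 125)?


z = (125-150)/25 = -1.0
P(Z < -1.0) = 0.1587

P(X < 125) ≈ 0.1587


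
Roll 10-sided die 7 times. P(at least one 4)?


P(no 4)^7 = (9/10)^7 = 4782969/10000000
P(≥1) = 1 - 4782969/10000000 = 5217031/10000000

P = 5217031/10000000 ≈ 52.17%


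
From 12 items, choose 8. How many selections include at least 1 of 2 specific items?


Complement: C(12,8) - C(10,8) = 495 - 45 = 450

450


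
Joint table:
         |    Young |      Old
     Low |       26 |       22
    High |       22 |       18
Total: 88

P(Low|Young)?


P(Low|Young) = 26/(26+22) = 26/48 = 13/24

P = 13/24 ≈ 54.17%


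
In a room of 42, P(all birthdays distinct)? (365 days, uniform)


P(all different) = Π(365-i)/365 for i=0..41
= (365/365)×(364/365)×...×(324/365)
= 0.085970

P ≈ 0.0860 ≈ 8.60%


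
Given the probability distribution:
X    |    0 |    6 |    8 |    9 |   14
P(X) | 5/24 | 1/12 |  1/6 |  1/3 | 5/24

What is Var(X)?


E[X] = 31/4
E[X²] = 163/2
Var(X) = E[X²] - (E[X])² = 163/2 - 961/16 = 343/16

Var(X) = 343/16 ≈ 21.4375


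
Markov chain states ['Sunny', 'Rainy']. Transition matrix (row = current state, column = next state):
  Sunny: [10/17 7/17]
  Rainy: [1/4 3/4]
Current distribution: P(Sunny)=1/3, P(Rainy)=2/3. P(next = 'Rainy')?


P(next=Rainy) = Σᵢ P(now=i)×P(i→Rainy)
= 1/3×7/17 + 2/3×3/4
= 7/51 + 1/2 = 65/102

P = 65/102 ≈ 0.6373


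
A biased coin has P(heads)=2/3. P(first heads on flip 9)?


Geometric: P(X=9) = (1-p)^(k-1)×p = (1/3)^8×2/3 = 2/19683

P(X=9) = 2/19683 ≈ 0.01%


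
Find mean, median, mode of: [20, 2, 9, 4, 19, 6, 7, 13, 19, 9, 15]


Sorted: [2, 4, 6, 7, 9, 9, 13, 15, 19, 19, 20]
Mean = 123/11
Median = 9
Freq: {20: 1, 2: 1, 9: 2, 4: 1, 19: 2, 6: 1, 7: 1, 13: 1, 15: 1}
Mode: [9, 19]

Mean=123/11, Median=9, Mode=[9, 19]


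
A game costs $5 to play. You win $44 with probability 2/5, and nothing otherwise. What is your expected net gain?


E[gain] = (44-5)×2/5 + (-5)×3/5
= 78/5 - 3 = 63/5

Expected net gain = $63/5 ≈ $12.60


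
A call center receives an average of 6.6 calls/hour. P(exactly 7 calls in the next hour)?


Poisson(λ=6.6): P(X=7) = e^(-λ)×λ^k/k!
= e^(-6.6) × 6.6^7 / 7!
≈ 0.001360368038 × 545516.070106 / 5040 ≈ 0.147243

P(X=7) ≈ 0.147243 ≈ 14.72%


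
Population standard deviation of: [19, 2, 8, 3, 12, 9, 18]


Mean = 71/7
  (19-71/7)²=3844/49
  (2-71/7)²=3249/49
  (8-71/7)²=225/49
  (3-71/7)²=2500/49
  (12-71/7)²=169/49
  (9-71/7)²=64/49
  (18-71/7)²=3025/49
Σ(x-μ)² = 1868/7
σ² = (1868/7)/7 = 1868/49

σ = √(1868/49) ≈ 6.1743


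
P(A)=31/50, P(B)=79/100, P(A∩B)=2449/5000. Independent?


P(A)×P(B) = 2449/5000
P(A∩B) = 2449/5000
Equal ✓ → Independent

Yes, independent


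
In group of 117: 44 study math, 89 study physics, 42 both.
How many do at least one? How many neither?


|A∪B| = 44+89-42 = 91
Neither = 117-91 = 26

At least one: 91; Neither: 26


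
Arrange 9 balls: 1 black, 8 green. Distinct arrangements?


9!/(1!×8!) = 9

9


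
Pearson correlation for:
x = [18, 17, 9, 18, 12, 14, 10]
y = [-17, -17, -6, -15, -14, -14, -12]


n=7, Σx=98, Σy=-95, Σxy=-1403, Σx²=1458, Σy²=1375
r = (7×(-1403) - 98×(-95))/√((7×1458 - 98²)(7×1375 - (-95)²))
= -511/√(602×600) = -511/√361200 ≈ -511/600.9992 ≈ -0.8503

r ≈ -0.8503


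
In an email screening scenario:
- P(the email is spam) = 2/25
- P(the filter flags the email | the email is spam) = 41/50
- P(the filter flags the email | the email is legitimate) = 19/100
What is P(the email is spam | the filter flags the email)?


Using Bayes' theorem:
P(A|B) = P(B|A)·P(A) / P(B)

P(the filter flags the email) = 41/50 × 2/25 + 19/100 × 23/25
= 41/625 + 437/2500 = 601/2500

P(the email is spam|the filter flags the email) = (41/625) / (601/2500) = 164/601

P(the email is spam|the filter flags the email) = 164/601 ≈ 27.29%


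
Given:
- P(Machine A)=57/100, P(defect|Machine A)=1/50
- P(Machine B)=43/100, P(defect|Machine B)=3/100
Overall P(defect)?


P(B) = Σ P(B|Aᵢ)×P(Aᵢ)
  1/50×57/100 = 57/5000
  3/100×43/100 = 129/10000
Sum = 243/10000

P(defect) = 243/10000 ≈ 2.43%


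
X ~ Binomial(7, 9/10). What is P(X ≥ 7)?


P(X ≥ 7) = Σ P(X=i) for i=7..7
P(X=7) = 4782969/10000000
Sum = 4782969/10000000

P(X ≥ 7) = 4782969/10000000 ≈ 47.83%
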